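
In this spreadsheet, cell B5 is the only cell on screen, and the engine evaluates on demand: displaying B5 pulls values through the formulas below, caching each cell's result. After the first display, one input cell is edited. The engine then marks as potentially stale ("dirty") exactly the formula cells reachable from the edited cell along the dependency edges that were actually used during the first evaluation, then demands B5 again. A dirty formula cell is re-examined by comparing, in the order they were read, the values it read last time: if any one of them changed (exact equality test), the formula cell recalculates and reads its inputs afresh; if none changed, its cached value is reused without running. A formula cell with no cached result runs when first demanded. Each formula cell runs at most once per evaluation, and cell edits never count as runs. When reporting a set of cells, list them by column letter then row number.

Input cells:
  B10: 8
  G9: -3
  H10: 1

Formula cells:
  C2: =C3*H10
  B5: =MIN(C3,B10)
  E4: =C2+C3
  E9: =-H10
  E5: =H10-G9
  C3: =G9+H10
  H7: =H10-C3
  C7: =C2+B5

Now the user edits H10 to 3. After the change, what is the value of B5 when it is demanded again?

Initial pass — values computed on the first demand:
  C3 = -3 + 1 = -2
  B5 = MIN(-2, 8) = -2

Second demand — change propagation:
  C3: re-runs because H10 1->3; new result 0.
  B5: re-runs because C3 -2->0; new result 0.

B5 now evaluates to 0.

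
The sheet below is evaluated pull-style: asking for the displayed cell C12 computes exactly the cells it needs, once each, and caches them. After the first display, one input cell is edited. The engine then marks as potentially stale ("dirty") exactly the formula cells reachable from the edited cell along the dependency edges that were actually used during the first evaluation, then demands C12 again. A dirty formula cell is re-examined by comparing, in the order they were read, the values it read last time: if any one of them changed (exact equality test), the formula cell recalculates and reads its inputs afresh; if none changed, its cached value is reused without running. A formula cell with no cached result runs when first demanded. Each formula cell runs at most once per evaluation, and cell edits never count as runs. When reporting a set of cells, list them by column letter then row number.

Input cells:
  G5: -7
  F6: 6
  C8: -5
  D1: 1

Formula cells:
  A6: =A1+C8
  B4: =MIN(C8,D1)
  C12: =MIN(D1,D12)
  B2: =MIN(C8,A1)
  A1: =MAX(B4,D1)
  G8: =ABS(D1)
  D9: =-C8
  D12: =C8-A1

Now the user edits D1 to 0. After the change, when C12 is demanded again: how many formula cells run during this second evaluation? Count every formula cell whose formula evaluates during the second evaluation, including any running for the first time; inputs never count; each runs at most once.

4 formula cells run: A1, B4, C12, D12.

First demand of the output computes:
  B4 = MIN(-5, 1) = -5
  A1 = MAX(-5, 1) = 1
  D12 = -5 - 1 = -6
  C12 = MIN(1, -6) = -6

After the edit, cleaning proceeds:
  B4: a read changed (D1 1->0) — executes, giving -5 — identical to its old value.
  A1: a read changed (D1 1->0) — executes, giving 0.
  D12: a read changed (A1 1->0) — executes, giving -5.
  C12: a read changed (D1 1->0; D12 -6->-5) — executes, giving -5.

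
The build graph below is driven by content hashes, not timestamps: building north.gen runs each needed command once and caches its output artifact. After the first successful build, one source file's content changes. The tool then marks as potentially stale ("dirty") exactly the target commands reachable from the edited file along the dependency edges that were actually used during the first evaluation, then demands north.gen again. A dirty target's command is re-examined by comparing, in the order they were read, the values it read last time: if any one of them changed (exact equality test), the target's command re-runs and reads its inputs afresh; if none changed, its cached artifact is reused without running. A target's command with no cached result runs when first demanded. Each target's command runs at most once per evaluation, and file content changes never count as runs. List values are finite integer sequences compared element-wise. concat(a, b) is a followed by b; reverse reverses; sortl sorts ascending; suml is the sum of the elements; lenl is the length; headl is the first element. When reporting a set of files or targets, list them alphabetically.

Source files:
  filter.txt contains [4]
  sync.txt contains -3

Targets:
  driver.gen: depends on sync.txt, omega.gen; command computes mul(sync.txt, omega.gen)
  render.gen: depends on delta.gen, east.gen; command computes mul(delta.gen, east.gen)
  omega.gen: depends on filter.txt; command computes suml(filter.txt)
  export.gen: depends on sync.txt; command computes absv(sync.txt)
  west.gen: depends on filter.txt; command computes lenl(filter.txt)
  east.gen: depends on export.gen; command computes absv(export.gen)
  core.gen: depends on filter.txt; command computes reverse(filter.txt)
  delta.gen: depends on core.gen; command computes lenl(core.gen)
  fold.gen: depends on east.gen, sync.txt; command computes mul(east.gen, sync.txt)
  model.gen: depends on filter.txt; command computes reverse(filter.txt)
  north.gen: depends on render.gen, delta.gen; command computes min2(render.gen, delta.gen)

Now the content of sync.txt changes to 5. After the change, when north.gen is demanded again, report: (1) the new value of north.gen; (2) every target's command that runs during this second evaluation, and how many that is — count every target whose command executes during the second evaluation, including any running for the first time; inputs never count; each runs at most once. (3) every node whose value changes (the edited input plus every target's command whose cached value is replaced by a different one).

Initial pass — values computed on the first demand:
  core.gen = reverse([4]) = [4]
  delta.gen = lenl([4]) = 1
  export.gen = absv(-3) = 3
  east.gen = absv(3) = 3
  render.gen = mul(1, 3) = 3
  north.gen = min2(3, 1) = 1

Second demand — change propagation:
  export.gen: re-runs because sync.txt -3->5; new result 5.
  east.gen: re-runs because export.gen 3->5; new result 5.
  render.gen: re-runs because east.gen 3->5; new result 5.
  north.gen: re-runs because render.gen 3->5; new result 1 (unchanged).

north.gen now evaluates to 1.
Run set: east.gen, export.gen, north.gen, render.gen (4 run).
Changed values: east.gen, export.gen, render.gen, sync.txt.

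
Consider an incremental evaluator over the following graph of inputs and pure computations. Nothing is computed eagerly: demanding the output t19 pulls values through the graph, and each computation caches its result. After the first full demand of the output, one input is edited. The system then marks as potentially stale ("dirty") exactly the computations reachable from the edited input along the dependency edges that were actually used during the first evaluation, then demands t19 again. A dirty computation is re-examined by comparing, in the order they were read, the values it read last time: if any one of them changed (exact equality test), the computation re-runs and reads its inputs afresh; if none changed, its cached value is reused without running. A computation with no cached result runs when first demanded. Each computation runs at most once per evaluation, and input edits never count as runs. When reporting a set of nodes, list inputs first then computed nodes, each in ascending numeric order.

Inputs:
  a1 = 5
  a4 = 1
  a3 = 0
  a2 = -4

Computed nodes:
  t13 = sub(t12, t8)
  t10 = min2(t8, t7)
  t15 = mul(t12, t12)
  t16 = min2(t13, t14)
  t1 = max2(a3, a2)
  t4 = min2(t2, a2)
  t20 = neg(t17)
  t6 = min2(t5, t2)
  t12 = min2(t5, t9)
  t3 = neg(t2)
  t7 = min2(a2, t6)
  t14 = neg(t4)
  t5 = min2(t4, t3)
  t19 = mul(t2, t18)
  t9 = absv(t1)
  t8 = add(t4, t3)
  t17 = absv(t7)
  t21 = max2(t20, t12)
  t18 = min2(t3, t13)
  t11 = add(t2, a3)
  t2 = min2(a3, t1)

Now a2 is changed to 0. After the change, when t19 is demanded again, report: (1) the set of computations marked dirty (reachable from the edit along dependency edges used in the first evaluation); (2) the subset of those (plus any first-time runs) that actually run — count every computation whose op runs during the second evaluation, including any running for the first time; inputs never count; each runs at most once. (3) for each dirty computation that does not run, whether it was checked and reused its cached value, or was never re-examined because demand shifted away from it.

Dirty set: t1, t2, t3, t4, t5, t8, t9, t12, t13, t18, t19.
Run set: t1, t4, t5, t8, t12, t13 (6 run).
Re-examined without running (cache reused): t2, t3, t9, t18, t19.
The important point: at t2 every value read last time is unchanged, so the dirty flag clears without a run.

Initial pass — values computed on the first demand:
  t1 = max2(0, -4) = 0
  t2 = min2(0, 0) = 0
  t3 = neg(0) = 0
  t4 = min2(0, -4) = -4
  t5 = min2(-4, 0) = -4
  t8 = add(-4, 0) = -4
  t9 = absv(0) = 0
  t12 = min2(-4, 0) = -4
  t13 = sub(-4, -4) = 0
  t18 = min2(0, 0) = 0
  t19 = mul(0, 0) = 0

Second demand — change propagation:
  t1: re-runs because a2 -4->0; new result 0 (unchanged).
  t2: re-examined; everything it read last time is the same (a3 unchanged, t1 unchanged) — cache 0 kept, no run.
  t3: re-examined; everything it read last time is the same (t2 unchanged) — cache 0 kept, no run.
  t4: re-runs because a2 -4->0; new result 0.
  t5: re-runs because t4 -4->0; new result 0.
  t8: re-runs because t4 -4->0; new result 0.
  t9: re-examined; everything it read last time is the same (t1 unchanged) — cache 0 kept, no run.
  t12: re-runs because t5 -4->0; new result 0.
  t13: re-runs because t12 -4->0; t8 -4->0; new result 0 (unchanged).
  t18: re-examined; everything it read last time is the same (t3 unchanged, t13 unchanged) — cache 0 kept, no run.
  t19: re-examined; everything it read last time is the same (t2 unchanged, t18 unchanged) — cache 0 kept, no run.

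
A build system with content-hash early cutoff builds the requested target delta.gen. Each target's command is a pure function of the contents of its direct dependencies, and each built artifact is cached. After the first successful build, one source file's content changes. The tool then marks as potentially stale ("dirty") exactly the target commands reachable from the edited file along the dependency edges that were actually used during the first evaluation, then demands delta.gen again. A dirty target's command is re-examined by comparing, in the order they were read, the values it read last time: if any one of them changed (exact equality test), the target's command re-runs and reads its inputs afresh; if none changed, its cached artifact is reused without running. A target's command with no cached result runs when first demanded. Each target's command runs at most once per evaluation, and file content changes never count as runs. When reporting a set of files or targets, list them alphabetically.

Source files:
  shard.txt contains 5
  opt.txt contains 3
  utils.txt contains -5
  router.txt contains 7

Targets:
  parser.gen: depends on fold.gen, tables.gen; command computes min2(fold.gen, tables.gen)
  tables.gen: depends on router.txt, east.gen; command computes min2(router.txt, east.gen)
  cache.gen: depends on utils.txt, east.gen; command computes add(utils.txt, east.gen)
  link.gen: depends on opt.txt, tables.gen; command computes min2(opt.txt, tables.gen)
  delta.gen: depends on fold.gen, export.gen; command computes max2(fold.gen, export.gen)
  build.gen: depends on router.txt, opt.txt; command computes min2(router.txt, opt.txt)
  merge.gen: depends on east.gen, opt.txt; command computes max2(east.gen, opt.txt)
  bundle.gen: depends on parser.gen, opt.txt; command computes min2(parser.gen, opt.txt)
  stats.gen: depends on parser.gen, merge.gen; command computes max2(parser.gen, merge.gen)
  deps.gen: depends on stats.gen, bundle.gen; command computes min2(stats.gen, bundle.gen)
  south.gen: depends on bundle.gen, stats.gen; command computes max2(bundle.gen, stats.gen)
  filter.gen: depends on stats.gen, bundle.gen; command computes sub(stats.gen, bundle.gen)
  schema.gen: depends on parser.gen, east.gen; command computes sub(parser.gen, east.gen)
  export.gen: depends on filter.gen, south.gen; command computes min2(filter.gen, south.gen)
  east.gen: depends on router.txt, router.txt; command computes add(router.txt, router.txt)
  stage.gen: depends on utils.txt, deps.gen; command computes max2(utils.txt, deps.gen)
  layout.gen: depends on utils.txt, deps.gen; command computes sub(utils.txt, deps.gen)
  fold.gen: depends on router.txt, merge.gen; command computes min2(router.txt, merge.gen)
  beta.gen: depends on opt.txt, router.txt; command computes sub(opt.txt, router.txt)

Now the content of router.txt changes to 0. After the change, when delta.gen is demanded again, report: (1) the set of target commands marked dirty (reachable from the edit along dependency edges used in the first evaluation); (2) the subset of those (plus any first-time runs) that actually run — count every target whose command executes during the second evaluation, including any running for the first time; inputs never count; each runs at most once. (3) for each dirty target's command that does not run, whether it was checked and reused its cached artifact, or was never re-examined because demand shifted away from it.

Marked dirty: bundle.gen, delta.gen, east.gen, export.gen, filter.gen, fold.gen, merge.gen, parser.gen, south.gen, stats.gen, tables.gen.
Target commands that run: bundle.gen, delta.gen, east.gen, export.gen, filter.gen, fold.gen, merge.gen, parser.gen, south.gen, stats.gen, tables.gen — 11 in total.
Every dirty target's command ran.

First evaluation (everything demanded from the output):
  east.gen = add(7, 7) = 14
  merge.gen = max2(14, 3) = 14
  fold.gen = min2(7, 14) = 7
  tables.gen = min2(7, 14) = 7
  parser.gen = min2(7, 7) = 7
  bundle.gen = min2(7, 3) = 3
  stats.gen = max2(7, 14) = 14
  filter.gen = sub(14, 3) = 11
  south.gen = max2(3, 14) = 14
  export.gen = min2(11, 14) = 11
  delta.gen = max2(7, 11) = 11

Propagation after the edit:
  east.gen: runs — router.txt 7->0; router.txt 7->0; result 0.
  merge.gen: runs — east.gen 14->0; result 3.
  fold.gen: runs — router.txt 7->0; merge.gen 14->3; result 0.
  tables.gen: runs — router.txt 7->0; east.gen 14->0; result 0.
  parser.gen: runs — fold.gen 7->0; tables.gen 7->0; result 0.
  bundle.gen: runs — parser.gen 7->0; result 0.
  stats.gen: runs — parser.gen 7->0; merge.gen 14->3; result 3.
  filter.gen: runs — stats.gen 14->3; bundle.gen 3->0; result 3.
  south.gen: runs — bundle.gen 3->0; stats.gen 14->3; result 3.
  export.gen: runs — filter.gen 11->3; south.gen 14->3; result 3.
  delta.gen: runs — fold.gen 7->0; export.gen 11->3; result 3.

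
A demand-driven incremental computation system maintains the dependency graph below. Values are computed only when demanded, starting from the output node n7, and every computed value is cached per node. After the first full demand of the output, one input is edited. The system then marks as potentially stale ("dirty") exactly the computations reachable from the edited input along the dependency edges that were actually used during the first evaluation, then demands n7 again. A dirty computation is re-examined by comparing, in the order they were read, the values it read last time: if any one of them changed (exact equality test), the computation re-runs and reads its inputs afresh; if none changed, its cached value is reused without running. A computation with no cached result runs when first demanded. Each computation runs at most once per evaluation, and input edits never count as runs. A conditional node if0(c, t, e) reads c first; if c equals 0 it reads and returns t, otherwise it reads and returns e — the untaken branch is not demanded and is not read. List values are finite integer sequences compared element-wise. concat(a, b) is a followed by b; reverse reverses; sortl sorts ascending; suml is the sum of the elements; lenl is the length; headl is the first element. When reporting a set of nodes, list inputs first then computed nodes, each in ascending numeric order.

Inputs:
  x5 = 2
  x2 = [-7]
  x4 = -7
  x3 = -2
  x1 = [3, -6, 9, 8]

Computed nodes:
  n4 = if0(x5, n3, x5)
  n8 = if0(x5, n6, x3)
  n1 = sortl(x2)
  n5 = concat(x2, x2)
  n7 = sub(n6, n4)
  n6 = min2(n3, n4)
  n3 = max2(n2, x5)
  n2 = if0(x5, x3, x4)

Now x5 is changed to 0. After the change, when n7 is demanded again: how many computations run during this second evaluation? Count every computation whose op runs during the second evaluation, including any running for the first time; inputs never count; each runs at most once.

First evaluation (everything demanded from the output):
  n2 = if0(x5=2 -> else branch x4) = -7
  n3 = max2(-7, 2) = 2
  n4 = if0(x5=2 -> else branch x5) = 2
  n6 = min2(2, 2) = 2
  n7 = sub(2, 2) = 0

Propagation after the edit:
  n2: runs — x5 2->0; result -2.
  n3: runs — n2 -7->-2; x5 2->0; result 0.
  n4: runs — x5 2->0; x5 2->0; result 0.
  n6: runs — n3 2->0; n4 2->0; result 0.
  n7: runs — n6 2->0; n4 2->0; result 0 (same value as before).

Computations that run: n2, n3, n4, n6, n7 — 5 in total.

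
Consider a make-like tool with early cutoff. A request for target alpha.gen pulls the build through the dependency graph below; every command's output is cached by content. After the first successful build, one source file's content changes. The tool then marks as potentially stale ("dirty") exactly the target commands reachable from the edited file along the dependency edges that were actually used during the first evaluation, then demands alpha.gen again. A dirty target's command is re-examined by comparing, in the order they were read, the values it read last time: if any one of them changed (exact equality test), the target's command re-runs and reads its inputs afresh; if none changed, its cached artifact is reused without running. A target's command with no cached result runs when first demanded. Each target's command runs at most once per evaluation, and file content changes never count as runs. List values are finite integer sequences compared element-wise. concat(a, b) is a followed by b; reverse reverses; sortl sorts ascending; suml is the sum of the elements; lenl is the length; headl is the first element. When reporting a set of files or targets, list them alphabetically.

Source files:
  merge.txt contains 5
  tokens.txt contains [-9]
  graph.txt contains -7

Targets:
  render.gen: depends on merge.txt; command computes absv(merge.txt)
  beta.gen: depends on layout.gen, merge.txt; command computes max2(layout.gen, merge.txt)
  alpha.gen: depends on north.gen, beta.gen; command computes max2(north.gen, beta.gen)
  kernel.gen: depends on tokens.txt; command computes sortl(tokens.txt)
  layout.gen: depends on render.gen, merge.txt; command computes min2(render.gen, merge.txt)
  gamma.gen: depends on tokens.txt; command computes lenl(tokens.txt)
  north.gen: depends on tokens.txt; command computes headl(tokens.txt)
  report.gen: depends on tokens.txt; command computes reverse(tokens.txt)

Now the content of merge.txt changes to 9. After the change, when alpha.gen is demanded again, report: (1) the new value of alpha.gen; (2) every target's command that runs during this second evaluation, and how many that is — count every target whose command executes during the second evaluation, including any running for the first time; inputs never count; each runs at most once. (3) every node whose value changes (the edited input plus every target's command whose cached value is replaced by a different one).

Demanding alpha.gen again yields 9.
4 target commands run: alpha.gen, beta.gen, layout.gen, render.gen.
The nodes whose values change: alpha.gen, beta.gen, layout.gen, merge.txt, render.gen.

First demand of the output computes:
  north.gen = headl([-9]) = -9
  render.gen = absv(5) = 5
  layout.gen = min2(5, 5) = 5
  beta.gen = max2(5, 5) = 5
  alpha.gen = max2(-9, 5) = 5

After the edit, cleaning proceeds:
  render.gen: a read changed (merge.txt 5->9) — executes, giving 9.
  layout.gen: a read changed (render.gen 5->9; merge.txt 5->9) — executes, giving 9.
  beta.gen: a read changed (layout.gen 5->9; merge.txt 5->9) — executes, giving 9.
  alpha.gen: a read changed (beta.gen 5->9) — executes, giving 9.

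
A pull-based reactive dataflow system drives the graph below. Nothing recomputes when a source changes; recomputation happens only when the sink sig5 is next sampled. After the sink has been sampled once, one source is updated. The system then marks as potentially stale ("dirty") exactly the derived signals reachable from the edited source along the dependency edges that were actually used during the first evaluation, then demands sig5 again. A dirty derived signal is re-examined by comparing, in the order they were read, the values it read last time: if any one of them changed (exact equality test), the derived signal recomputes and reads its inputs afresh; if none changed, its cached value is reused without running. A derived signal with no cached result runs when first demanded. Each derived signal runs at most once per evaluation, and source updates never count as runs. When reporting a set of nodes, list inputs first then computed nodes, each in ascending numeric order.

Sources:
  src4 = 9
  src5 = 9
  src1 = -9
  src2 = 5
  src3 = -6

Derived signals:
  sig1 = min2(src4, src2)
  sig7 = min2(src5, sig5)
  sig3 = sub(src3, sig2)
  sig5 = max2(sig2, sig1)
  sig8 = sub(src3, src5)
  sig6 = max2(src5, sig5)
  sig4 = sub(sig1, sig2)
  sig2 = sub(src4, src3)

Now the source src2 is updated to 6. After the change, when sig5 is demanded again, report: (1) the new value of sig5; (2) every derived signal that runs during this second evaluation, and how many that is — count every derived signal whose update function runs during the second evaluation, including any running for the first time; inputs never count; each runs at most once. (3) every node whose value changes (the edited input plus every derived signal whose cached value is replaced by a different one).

New value of sig5: 15.
Derived signals that run: sig1, sig5 — 2 in total.
Values that change: src2, sig1.

First evaluation (everything demanded from the output):
  sig1 = min2(9, 5) = 5
  sig2 = sub(9, -6) = 15
  sig5 = max2(15, 5) = 15

Propagation after the edit:
  sig1: runs — src2 5->6; result 6.
  sig5: runs — sig1 5->6; result 15 (same value as before).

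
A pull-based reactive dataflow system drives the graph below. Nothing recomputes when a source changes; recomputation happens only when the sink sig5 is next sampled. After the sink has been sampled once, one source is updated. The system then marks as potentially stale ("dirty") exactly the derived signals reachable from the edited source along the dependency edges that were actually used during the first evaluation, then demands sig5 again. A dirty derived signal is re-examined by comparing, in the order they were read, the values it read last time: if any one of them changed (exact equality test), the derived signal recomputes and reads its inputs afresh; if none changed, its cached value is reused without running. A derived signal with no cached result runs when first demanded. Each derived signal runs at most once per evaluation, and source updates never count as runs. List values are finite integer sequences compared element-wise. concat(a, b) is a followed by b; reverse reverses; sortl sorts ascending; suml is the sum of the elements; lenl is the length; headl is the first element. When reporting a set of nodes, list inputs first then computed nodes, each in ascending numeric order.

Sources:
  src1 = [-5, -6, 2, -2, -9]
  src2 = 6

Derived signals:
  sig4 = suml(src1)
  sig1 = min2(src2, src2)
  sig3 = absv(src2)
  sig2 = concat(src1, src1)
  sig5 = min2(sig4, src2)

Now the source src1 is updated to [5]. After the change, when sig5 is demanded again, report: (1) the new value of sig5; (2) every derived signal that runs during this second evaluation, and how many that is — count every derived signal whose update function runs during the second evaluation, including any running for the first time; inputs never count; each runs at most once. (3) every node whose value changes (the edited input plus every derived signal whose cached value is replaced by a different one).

First evaluation (everything demanded from the output):
  sig4 = suml([-5, -6, 2, -2, -9]) = -20
  sig5 = min2(-20, 6) = -20

Propagation after the edit:
  sig4: runs — src1 [-5, -6, 2, -2, -9]->[5]; result 5.
  sig5: runs — sig4 -20->5; result 5.

New value of sig5: 5.
Derived signals that run: sig4, sig5 — 2 in total.
Values that change: src1, sig4, sig5.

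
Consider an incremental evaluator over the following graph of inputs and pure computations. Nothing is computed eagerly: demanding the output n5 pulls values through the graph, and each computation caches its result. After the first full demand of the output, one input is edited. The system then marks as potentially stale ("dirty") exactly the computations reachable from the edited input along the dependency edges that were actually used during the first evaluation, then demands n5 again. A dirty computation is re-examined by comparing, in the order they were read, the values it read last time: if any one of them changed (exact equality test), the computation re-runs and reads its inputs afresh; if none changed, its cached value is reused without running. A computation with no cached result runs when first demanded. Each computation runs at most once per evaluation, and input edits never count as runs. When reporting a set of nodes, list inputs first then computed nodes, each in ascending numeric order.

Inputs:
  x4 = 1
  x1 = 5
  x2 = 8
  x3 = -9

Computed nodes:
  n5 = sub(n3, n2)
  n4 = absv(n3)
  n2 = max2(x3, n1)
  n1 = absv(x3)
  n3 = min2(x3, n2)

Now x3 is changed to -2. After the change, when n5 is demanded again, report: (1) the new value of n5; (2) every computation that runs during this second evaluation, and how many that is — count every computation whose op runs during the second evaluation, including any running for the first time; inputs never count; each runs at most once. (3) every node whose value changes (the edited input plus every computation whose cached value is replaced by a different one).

Initial pass — values computed on the first demand:
  n1 = absv(-9) = 9
  n2 = max2(-9, 9) = 9
  n3 = min2(-9, 9) = -9
  n5 = sub(-9, 9) = -18

Second demand — change propagation:
  n1: re-runs because x3 -9->-2; new result 2.
  n2: re-runs because x3 -9->-2; n1 9->2; new result 2.
  n3: re-runs because x3 -9->-2; n2 9->2; new result -2.
  n5: re-runs because n3 -9->-2; n2 9->2; new result -4.

n5 now evaluates to -4.
Run set: n1, n2, n3, n5 (4 run).
Changed values: x3, n1, n2, n3, n5.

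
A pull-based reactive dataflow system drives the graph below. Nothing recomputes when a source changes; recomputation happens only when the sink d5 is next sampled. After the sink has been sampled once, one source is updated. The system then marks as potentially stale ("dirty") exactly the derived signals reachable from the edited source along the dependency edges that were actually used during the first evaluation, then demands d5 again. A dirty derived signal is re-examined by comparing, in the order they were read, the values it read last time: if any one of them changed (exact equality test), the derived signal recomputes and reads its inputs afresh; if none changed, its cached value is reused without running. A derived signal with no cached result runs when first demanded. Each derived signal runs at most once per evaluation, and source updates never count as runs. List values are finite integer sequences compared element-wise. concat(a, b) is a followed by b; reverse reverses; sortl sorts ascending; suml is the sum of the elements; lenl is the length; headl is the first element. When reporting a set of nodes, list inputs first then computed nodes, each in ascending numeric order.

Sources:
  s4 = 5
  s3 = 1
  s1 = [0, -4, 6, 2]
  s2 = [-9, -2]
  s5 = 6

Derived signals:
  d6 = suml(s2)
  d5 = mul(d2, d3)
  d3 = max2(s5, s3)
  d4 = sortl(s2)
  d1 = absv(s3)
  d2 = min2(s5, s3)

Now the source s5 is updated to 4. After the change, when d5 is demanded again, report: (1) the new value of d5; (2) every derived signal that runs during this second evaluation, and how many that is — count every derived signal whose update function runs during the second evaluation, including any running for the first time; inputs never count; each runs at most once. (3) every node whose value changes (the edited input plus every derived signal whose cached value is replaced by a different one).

First evaluation (everything demanded from the output):
  d2 = min2(6, 1) = 1
  d3 = max2(6, 1) = 6
  d5 = mul(1, 6) = 6

Propagation after the edit:
  d2: runs — s5 6->4; result 1 (same value as before).
  d3: runs — s5 6->4; result 4.
  d5: runs — d3 6->4; result 4.

New value of d5: 4.
Derived signals that run: d2, d3, d5 — 3 in total.
Values that change: s5, d3, d5.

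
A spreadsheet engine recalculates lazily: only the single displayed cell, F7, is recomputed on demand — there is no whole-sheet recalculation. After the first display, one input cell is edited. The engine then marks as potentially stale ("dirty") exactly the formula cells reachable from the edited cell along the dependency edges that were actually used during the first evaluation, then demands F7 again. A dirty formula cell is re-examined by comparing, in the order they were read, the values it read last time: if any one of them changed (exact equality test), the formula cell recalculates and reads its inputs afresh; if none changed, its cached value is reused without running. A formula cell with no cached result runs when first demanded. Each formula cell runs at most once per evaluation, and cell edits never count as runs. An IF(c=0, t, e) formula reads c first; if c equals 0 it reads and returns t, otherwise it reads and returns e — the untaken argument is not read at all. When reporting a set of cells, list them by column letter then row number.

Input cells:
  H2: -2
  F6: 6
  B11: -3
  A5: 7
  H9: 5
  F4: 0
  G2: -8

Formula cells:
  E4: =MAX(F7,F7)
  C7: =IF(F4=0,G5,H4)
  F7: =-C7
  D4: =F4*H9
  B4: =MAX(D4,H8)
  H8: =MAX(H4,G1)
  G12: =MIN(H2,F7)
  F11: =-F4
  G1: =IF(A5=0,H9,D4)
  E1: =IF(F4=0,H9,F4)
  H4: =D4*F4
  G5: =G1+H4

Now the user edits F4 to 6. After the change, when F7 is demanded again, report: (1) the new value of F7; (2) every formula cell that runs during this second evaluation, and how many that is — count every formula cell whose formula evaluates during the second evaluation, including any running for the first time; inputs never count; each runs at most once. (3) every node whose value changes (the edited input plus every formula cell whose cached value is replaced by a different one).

First evaluation (everything demanded from the output):
  D4 = 0 * 5 = 0
  G1 = IF(A5=0: A5=7 -> else branch D4) = 0
  H4 = 0 * 0 = 0
  G5 = 0 + 0 = 0
  C7 = IF(F4=0: F4=0 -> then branch G5) = 0
  F7 = -(0) = 0

Propagation after the edit:
  D4: runs — F4 0->6; result 30.
  G1: marked dirty but never re-examined — demand shifted away from it.
  H4: runs — D4 0->30; F4 0->6; result 180.
  G5: marked dirty but never re-examined — demand shifted away from it.
  C7: runs — F4 0->6; result 180.
  F7: runs — C7 0->180; result -180.

Key observation: a condition flipped, so demand moved to the other branch — G1, G5 are never re-examined.

New value of F7: -180.
Formula cells that run: C7, D4, F7, H4 — 4 in total.
Values that change: C7, D4, F4, F7, H4.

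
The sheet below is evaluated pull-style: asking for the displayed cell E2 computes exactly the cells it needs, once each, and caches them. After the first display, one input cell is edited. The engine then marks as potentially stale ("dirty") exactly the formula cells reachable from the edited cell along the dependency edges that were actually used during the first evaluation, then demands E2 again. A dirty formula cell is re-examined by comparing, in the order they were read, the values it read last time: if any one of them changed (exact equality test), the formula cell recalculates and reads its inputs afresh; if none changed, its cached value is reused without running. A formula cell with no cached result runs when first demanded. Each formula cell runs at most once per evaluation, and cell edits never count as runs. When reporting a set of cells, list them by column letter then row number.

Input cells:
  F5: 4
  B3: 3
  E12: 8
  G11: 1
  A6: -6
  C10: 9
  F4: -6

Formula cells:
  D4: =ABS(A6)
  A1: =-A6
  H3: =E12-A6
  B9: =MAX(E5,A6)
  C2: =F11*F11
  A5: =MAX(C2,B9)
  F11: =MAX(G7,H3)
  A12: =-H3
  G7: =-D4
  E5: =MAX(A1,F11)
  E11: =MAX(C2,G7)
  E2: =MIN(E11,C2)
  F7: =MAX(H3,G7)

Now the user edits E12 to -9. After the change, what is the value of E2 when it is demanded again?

First demand of the output computes:
  D4 = ABS(-6) = 6
  G7 = -(6) = -6
  H3 = 8 - -6 = 14
  F11 = MAX(-6, 14) = 14
  C2 = 14 * 14 = 196
  E11 = MAX(196, -6) = 196
  E2 = MIN(196, 196) = 196

After the edit, cleaning proceeds:
  H3: a read changed (E12 8->-9) — executes, giving -3.
  F11: a read changed (H3 14->-3) — executes, giving -3.
  C2: a read changed (F11 14->-3; F11 14->-3) — executes, giving 9.
  E11: a read changed (C2 196->9) — executes, giving 9.
  E2: a read changed (E11 196->9; C2 196->9) — executes, giving 9.

Demanding E2 again yields 9.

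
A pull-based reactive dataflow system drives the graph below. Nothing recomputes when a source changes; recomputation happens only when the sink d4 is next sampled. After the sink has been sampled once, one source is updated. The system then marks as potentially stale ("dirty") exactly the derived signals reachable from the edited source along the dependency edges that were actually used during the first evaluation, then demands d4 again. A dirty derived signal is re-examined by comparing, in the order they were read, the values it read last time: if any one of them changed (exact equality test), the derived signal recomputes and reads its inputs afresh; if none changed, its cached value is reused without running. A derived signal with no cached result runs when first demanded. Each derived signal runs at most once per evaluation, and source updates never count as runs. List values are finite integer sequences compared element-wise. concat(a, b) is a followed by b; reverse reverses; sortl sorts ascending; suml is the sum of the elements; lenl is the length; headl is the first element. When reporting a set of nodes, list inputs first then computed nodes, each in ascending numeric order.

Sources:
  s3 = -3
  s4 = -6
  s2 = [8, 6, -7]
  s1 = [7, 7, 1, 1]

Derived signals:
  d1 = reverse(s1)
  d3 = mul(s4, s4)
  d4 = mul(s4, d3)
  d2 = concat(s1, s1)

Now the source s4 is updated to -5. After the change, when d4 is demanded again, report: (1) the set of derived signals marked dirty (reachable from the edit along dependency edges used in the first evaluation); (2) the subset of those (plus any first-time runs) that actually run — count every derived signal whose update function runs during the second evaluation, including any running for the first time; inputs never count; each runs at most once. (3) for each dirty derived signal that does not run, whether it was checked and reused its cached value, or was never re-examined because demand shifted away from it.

Marked dirty: d3, d4.
Derived signals that run: d3, d4 — 2 in total.
Every dirty derived signal ran.

First evaluation (everything demanded from the output):
  d3 = mul(-6, -6) = 36
  d4 = mul(-6, 36) = -216

Propagation after the edit:
  d3: runs — s4 -6->-5; s4 -6->-5; result 25.
  d4: runs — s4 -6->-5; d3 36->25; result -125.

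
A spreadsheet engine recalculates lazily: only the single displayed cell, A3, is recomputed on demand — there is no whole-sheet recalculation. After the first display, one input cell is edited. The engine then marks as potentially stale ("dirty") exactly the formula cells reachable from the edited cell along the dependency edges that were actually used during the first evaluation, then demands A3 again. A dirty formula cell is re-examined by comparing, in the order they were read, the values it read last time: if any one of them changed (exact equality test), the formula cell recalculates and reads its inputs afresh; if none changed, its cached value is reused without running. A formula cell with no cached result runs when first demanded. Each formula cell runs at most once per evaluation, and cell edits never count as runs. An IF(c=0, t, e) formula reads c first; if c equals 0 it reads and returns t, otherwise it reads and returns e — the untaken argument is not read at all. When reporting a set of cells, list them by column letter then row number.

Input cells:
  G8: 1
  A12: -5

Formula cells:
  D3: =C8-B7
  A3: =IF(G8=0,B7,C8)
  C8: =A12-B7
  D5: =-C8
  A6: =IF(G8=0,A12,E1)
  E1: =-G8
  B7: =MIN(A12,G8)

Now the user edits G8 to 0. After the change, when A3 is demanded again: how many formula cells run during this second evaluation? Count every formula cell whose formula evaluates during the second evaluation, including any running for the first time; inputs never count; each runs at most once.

Formula cells that run: A3, B7 — 2 in total.
Key observation: a condition flipped, so demand moved to the other branch — C8 is never re-examined.

First evaluation (everything demanded from the output):
  B7 = MIN(-5, 1) = -5
  C8 = -5 - -5 = 0
  A3 = IF(G8=0: G8=1 -> else branch C8) = 0

Propagation after the edit:
  B7: runs — G8 1->0; result -5 (same value as before).
  C8: marked dirty but never re-examined — demand shifted away from it.
  A3: runs — G8 1->0; result -5.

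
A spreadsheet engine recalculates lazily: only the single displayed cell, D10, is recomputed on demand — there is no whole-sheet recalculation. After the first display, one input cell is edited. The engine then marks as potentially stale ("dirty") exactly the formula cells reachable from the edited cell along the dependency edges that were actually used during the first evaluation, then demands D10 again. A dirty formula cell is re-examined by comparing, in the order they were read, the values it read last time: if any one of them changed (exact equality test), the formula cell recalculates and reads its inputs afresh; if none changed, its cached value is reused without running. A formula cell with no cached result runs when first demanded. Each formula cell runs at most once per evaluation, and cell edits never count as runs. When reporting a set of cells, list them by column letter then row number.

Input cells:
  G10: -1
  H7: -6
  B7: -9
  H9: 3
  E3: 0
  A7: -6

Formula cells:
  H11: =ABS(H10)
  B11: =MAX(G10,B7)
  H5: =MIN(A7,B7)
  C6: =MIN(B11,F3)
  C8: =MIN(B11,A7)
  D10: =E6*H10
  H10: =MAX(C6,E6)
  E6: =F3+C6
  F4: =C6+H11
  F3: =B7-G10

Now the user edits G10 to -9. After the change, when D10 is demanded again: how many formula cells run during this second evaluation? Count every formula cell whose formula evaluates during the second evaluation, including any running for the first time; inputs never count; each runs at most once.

Formula cells that run: B11, C6, D10, E6, F3, H10 — 6 in total.

First evaluation (everything demanded from the output):
  B11 = MAX(-1, -9) = -1
  F3 = -9 - -1 = -8
  C6 = MIN(-1, -8) = -8
  E6 = -8 + -8 = -16
  H10 = MAX(-8, -16) = -8
  D10 = -16 * -8 = 128

Propagation after the edit:
  B11: runs — G10 -1->-9; result -9.
  F3: runs — G10 -1->-9; result 0.
  C6: runs — B11 -1->-9; F3 -8->0; result -9.
  E6: runs — F3 -8->0; C6 -8->-9; result -9.
  H10: runs — C6 -8->-9; E6 -16->-9; result -9.
  D10: runs — E6 -16->-9; H10 -8->-9; result 81.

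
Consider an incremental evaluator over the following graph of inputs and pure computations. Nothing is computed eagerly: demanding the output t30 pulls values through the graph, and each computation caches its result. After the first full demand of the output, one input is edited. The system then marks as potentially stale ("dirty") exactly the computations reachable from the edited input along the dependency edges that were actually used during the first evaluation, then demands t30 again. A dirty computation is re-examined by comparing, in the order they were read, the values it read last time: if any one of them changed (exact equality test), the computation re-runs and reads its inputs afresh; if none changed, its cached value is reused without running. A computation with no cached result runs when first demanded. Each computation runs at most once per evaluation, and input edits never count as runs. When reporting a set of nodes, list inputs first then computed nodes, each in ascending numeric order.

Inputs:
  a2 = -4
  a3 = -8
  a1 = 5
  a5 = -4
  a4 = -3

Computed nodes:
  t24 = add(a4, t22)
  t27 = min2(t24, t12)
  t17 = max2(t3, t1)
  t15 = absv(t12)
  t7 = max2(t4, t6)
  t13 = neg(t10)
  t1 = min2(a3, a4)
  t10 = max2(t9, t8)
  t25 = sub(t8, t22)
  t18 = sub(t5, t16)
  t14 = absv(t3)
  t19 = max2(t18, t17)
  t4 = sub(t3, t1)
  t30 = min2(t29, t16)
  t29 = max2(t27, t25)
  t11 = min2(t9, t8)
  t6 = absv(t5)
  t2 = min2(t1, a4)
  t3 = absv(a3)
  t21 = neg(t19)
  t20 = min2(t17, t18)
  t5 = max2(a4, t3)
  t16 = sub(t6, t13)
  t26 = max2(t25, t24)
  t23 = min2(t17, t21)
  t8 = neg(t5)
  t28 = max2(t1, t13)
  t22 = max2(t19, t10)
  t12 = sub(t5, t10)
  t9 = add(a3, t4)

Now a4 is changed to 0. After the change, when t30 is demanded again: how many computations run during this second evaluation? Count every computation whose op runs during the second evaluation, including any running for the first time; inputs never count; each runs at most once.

Run set: t1, t5, t24, t27 (4 run).
The important point: at t4 every value read last time is unchanged, so the dirty flag clears without a run.

Initial pass — values computed on the first demand:
  t1 = min2(-8, -3) = -8
  t3 = absv(-8) = 8
  t4 = sub(8, -8) = 16
  t5 = max2(-3, 8) = 8
  t6 = absv(8) = 8
  t8 = neg(8) = -8
  t9 = add(-8, 16) = 8
  t10 = max2(8, -8) = 8
  t12 = sub(8, 8) = 0
  t13 = neg(8) = -8
  t16 = sub(8, -8) = 16
  t17 = max2(8, -8) = 8
  t18 = sub(8, 16) = -8
  t19 = max2(-8, 8) = 8
  t22 = max2(8, 8) = 8
  t24 = add(-3, 8) = 5
  t25 = sub(-8, 8) = -16
  t27 = min2(5, 0) = 0
  t29 = max2(0, -16) = 0
  t30 = min2(0, 16) = 0

Second demand — change propagation:
  t1: re-runs because a4 -3->0; new result -8 (unchanged).
  t4: re-examined; everything it read last time is the same (t3 unchanged, t1 unchanged) — cache 16 kept, no run.
  t5: re-runs because a4 -3->0; new result 8 (unchanged).
  t6: re-examined; everything it read last time is the same (t5 unchanged) — cache 8 kept, no run.
  t8: re-examined; everything it read last time is the same (t5 unchanged) — cache -8 kept, no run.
  t9: re-examined; everything it read last time is the same (a3 unchanged, t4 unchanged) — cache 8 kept, no run.
  t10: re-examined; everything it read last time is the same (t9 unchanged, t8 unchanged) — cache 8 kept, no run.
  t12: re-examined; everything it read last time is the same (t5 unchanged, t10 unchanged) — cache 0 kept, no run.
  t13: re-examined; everything it read last time is the same (t10 unchanged) — cache -8 kept, no run.
  t16: re-examined; everything it read last time is the same (t6 unchanged, t13 unchanged) — cache 16 kept, no run.
  t17: re-examined; everything it read last time is the same (t3 unchanged, t1 unchanged) — cache 8 kept, no run.
  t18: re-examined; everything it read last time is the same (t5 unchanged, t16 unchanged) — cache -8 kept, no run.
  t19: re-examined; everything it read last time is the same (t18 unchanged, t17 unchanged) — cache 8 kept, no run.
  t22: re-examined; everything it read last time is the same (t19 unchanged, t10 unchanged) — cache 8 kept, no run.
  t24: re-runs because a4 -3->0; new result 8.
  t25: re-examined; everything it read last time is the same (t8 unchanged, t22 unchanged) — cache -16 kept, no run.
  t27: re-runs because t24 5->8; new result 0 (unchanged).
  t29: re-examined; everything it read last time is the same (t27 unchanged, t25 unchanged) — cache 0 kept, no run.
  t30: re-examined; everything it read last time is the same (t29 unchanged, t16 unchanged) — cache 0 kept, no run.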